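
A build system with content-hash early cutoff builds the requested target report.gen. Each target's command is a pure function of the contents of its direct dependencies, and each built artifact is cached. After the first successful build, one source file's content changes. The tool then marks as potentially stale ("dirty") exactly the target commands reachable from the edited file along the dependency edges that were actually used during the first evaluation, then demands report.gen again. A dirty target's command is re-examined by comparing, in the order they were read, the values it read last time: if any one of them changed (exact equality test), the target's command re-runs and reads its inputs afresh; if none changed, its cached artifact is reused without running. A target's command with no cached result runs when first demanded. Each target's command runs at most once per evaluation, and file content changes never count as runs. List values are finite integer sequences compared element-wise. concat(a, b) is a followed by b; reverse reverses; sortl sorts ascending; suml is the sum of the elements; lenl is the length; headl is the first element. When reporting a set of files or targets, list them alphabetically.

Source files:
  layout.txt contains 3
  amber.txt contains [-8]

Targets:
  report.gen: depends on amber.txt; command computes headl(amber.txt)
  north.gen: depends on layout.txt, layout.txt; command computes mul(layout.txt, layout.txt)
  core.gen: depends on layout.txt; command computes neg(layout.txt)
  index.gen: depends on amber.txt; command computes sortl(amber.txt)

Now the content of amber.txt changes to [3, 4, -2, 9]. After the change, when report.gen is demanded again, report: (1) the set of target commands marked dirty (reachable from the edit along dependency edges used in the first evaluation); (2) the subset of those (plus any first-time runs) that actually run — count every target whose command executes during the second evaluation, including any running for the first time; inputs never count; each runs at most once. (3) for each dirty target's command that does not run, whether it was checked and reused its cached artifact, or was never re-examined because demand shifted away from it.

First evaluation (everything demanded from the output):
  report.gen = headl([-8]) = -8

Propagation after the edit:
  report.gen: runs — amber.txt [-8]->[3, 4, -2, 9]; result 3.

Marked dirty: report.gen.
Target commands that run: report.gen — 1 in total.
Every dirty target's command ran.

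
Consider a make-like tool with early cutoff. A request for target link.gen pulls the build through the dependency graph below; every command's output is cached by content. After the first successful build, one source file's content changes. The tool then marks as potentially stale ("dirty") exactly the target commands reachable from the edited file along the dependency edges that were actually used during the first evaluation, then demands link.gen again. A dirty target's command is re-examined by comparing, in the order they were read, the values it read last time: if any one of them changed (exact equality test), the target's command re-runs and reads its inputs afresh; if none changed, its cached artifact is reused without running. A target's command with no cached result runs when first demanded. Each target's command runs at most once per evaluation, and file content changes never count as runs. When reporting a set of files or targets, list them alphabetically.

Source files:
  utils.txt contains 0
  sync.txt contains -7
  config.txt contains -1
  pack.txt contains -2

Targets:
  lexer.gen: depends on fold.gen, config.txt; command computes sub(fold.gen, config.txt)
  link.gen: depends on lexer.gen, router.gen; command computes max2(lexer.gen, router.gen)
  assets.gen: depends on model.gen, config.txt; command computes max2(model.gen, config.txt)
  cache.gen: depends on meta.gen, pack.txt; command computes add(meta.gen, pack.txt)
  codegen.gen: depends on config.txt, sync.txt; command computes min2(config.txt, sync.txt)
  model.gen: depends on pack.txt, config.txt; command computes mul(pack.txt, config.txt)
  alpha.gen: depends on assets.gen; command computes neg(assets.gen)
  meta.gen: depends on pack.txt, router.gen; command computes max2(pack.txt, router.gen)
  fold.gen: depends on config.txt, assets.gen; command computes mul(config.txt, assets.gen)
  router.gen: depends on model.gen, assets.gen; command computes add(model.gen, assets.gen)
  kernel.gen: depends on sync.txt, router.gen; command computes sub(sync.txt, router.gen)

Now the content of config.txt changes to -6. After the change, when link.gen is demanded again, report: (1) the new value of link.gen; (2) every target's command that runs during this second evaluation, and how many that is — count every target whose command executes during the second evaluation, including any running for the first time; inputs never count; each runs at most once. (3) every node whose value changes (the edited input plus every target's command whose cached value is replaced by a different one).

Demanding link.gen again yields 24.
6 target commands run: assets.gen, fold.gen, lexer.gen, link.gen, model.gen, router.gen.
The nodes whose values change: assets.gen, config.txt, fold.gen, lexer.gen, link.gen, model.gen, router.gen.

First demand of the output computes:
  model.gen = mul(-2, -1) = 2
  assets.gen = max2(2, -1) = 2
  fold.gen = mul(-1, 2) = -2
  lexer.gen = sub(-2, -1) = -1
  router.gen = add(2, 2) = 4
  link.gen = max2(-1, 4) = 4

After the edit, cleaning proceeds:
  model.gen: a read changed (config.txt -1->-6) — executes, giving 12.
  assets.gen: a read changed (model.gen 2->12; config.txt -1->-6) — executes, giving 12.
  fold.gen: a read changed (config.txt -1->-6; assets.gen 2->12) — executes, giving -72.
  lexer.gen: a read changed (fold.gen -2->-72; config.txt -1->-6) — executes, giving -66.
  router.gen: a read changed (model.gen 2->12; assets.gen 2->12) — executes, giving 24.
  link.gen: a read changed (lexer.gen -1->-66; router.gen 4->24) — executes, giving 24.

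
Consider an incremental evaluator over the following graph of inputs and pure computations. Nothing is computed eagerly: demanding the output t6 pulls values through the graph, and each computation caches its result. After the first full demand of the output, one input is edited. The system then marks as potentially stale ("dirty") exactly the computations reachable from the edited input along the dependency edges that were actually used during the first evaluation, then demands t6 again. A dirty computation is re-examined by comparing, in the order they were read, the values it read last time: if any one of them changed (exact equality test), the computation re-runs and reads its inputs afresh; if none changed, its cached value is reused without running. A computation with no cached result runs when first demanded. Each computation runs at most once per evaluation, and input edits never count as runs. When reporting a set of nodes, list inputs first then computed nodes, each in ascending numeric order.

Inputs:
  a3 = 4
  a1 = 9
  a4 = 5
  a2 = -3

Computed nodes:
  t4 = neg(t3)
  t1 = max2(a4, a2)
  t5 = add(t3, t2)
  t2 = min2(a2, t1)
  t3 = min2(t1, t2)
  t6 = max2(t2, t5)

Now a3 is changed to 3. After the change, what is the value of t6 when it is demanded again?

Initial pass — values computed on the first demand:
  t1 = max2(5, -3) = 5
  t2 = min2(-3, 5) = -3
  t3 = min2(5, -3) = -3
  t5 = add(-3, -3) = -6
  t6 = max2(-3, -6) = -3

Second demand — change propagation:
  no demanded computation ever read a3, so the edit dirties nothing and nothing runs.

The important point: nothing the output needs ever reads a3, so the edit is invisible to it.

t6 now evaluates to -3.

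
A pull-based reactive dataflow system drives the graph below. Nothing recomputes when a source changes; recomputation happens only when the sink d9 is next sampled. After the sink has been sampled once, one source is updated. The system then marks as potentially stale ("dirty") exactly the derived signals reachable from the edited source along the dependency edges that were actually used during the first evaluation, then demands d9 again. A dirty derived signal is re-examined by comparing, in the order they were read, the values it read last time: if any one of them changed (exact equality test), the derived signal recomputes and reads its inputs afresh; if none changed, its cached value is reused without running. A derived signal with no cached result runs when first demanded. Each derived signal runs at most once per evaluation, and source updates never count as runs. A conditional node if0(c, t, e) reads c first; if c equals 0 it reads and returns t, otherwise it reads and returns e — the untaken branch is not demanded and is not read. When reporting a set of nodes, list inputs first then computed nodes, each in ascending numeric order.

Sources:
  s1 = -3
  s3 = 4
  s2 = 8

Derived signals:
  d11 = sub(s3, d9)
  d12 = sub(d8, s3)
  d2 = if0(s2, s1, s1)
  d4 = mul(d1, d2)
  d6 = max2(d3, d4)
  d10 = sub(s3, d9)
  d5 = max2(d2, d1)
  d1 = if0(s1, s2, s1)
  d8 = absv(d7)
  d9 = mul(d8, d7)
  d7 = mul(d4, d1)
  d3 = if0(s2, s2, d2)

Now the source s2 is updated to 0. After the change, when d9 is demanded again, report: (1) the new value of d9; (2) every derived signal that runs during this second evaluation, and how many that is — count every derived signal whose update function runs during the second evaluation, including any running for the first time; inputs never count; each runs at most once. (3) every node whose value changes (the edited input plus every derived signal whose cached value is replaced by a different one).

First evaluation (everything demanded from the output):
  d1 = if0(s1=-3 -> else branch s1) = -3
  d2 = if0(s2=8 -> else branch s1) = -3
  d4 = mul(-3, -3) = 9
  d7 = mul(9, -3) = -27
  d8 = absv(-27) = 27
  d9 = mul(27, -27) = -729

Propagation after the edit:
  d2: runs — s2 8->0; result -3 (same value as before).
  d4: checked — values it read are unchanged (d1 unchanged, d2 unchanged); reused cached 9 without running.
  d7: checked — values it read are unchanged (d4 unchanged, d1 unchanged); reused cached -27 without running.
  d8: checked — values it read are unchanged (d7 unchanged); reused cached 27 without running.
  d9: checked — values it read are unchanged (d8 unchanged, d7 unchanged); reused cached -729 without running.

Key observation: the change is absorbed at d2 — it re-runs but produces the same value, and the output's value is unchanged.

New value of d9: -729.
Derived signals that run: d2 — 1 in total.
Values that change: s2.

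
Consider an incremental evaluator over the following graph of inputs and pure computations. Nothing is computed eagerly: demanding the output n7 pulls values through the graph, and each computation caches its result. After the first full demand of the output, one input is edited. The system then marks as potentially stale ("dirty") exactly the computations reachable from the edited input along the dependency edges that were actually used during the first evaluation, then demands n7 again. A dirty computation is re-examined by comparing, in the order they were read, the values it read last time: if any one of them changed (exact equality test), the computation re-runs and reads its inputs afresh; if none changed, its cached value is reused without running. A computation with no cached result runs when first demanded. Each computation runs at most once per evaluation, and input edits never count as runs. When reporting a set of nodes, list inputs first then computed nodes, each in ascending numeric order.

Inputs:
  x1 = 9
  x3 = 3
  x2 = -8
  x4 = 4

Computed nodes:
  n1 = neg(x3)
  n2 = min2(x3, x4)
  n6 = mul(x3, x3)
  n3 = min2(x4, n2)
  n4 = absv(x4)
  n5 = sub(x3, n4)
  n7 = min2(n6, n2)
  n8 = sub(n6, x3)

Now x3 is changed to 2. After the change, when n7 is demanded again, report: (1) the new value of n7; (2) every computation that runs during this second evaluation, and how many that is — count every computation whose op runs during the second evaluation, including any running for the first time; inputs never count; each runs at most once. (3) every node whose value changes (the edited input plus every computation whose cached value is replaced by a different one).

Initial pass — values computed on the first demand:
  n2 = min2(3, 4) = 3
  n6 = mul(3, 3) = 9
  n7 = min2(9, 3) = 3

Second demand — change propagation:
  n2: re-runs because x3 3->2; new result 2.
  n6: re-runs because x3 3->2; x3 3->2; new result 4.
  n7: re-runs because n6 9->4; n2 3->2; new result 2.

n7 now evaluates to 2.
Run set: n2, n6, n7 (3 run).
Changed values: x3, n2, n6, n7.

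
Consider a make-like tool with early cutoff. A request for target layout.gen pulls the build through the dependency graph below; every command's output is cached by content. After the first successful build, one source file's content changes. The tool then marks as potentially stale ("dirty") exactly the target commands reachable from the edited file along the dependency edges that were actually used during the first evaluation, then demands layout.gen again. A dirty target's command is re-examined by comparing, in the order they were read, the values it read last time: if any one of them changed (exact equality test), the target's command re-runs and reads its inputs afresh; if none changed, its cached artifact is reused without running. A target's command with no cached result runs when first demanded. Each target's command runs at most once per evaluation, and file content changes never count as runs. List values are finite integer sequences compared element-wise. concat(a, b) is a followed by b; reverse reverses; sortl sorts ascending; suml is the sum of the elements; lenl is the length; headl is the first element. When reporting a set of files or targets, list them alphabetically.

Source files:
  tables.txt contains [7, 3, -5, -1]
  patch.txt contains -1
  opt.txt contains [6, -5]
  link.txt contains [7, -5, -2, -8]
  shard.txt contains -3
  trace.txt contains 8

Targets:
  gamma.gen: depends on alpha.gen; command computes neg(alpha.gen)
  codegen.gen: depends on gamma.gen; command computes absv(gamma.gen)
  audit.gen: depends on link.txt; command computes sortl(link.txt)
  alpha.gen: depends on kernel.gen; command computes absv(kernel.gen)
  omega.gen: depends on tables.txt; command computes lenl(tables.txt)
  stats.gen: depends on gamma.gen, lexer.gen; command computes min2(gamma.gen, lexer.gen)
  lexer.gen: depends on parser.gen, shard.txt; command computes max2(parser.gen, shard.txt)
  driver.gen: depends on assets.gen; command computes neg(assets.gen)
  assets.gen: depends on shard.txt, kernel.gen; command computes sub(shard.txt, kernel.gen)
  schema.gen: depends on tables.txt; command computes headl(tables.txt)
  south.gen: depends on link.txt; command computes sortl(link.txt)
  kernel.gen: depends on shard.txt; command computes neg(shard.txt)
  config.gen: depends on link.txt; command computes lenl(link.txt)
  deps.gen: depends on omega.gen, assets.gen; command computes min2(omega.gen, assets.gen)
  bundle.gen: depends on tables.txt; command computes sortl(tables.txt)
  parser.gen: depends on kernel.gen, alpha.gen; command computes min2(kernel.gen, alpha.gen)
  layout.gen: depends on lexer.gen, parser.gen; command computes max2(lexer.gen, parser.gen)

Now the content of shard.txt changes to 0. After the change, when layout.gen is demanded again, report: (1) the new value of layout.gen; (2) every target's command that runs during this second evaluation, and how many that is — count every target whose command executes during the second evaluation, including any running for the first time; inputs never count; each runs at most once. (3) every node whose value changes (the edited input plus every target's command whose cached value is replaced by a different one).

First demand of the output computes:
  kernel.gen = neg(-3) = 3
  alpha.gen = absv(3) = 3
  parser.gen = min2(3, 3) = 3
  lexer.gen = max2(3, -3) = 3
  layout.gen = max2(3, 3) = 3

After the edit, cleaning proceeds:
  kernel.gen: a read changed (shard.txt -3->0) — executes, giving 0.
  alpha.gen: a read changed (kernel.gen 3->0) — executes, giving 0.
  parser.gen: a read changed (kernel.gen 3->0; alpha.gen 3->0) — executes, giving 0.
  lexer.gen: a read changed (parser.gen 3->0; shard.txt -3->0) — executes, giving 0.
  layout.gen: a read changed (lexer.gen 3->0; parser.gen 3->0) — executes, giving 0.

Demanding layout.gen again yields 0.
5 target commands run: alpha.gen, kernel.gen, layout.gen, lexer.gen, parser.gen.
The nodes whose values change: alpha.gen, kernel.gen, layout.gen, lexer.gen, parser.gen, shard.txt.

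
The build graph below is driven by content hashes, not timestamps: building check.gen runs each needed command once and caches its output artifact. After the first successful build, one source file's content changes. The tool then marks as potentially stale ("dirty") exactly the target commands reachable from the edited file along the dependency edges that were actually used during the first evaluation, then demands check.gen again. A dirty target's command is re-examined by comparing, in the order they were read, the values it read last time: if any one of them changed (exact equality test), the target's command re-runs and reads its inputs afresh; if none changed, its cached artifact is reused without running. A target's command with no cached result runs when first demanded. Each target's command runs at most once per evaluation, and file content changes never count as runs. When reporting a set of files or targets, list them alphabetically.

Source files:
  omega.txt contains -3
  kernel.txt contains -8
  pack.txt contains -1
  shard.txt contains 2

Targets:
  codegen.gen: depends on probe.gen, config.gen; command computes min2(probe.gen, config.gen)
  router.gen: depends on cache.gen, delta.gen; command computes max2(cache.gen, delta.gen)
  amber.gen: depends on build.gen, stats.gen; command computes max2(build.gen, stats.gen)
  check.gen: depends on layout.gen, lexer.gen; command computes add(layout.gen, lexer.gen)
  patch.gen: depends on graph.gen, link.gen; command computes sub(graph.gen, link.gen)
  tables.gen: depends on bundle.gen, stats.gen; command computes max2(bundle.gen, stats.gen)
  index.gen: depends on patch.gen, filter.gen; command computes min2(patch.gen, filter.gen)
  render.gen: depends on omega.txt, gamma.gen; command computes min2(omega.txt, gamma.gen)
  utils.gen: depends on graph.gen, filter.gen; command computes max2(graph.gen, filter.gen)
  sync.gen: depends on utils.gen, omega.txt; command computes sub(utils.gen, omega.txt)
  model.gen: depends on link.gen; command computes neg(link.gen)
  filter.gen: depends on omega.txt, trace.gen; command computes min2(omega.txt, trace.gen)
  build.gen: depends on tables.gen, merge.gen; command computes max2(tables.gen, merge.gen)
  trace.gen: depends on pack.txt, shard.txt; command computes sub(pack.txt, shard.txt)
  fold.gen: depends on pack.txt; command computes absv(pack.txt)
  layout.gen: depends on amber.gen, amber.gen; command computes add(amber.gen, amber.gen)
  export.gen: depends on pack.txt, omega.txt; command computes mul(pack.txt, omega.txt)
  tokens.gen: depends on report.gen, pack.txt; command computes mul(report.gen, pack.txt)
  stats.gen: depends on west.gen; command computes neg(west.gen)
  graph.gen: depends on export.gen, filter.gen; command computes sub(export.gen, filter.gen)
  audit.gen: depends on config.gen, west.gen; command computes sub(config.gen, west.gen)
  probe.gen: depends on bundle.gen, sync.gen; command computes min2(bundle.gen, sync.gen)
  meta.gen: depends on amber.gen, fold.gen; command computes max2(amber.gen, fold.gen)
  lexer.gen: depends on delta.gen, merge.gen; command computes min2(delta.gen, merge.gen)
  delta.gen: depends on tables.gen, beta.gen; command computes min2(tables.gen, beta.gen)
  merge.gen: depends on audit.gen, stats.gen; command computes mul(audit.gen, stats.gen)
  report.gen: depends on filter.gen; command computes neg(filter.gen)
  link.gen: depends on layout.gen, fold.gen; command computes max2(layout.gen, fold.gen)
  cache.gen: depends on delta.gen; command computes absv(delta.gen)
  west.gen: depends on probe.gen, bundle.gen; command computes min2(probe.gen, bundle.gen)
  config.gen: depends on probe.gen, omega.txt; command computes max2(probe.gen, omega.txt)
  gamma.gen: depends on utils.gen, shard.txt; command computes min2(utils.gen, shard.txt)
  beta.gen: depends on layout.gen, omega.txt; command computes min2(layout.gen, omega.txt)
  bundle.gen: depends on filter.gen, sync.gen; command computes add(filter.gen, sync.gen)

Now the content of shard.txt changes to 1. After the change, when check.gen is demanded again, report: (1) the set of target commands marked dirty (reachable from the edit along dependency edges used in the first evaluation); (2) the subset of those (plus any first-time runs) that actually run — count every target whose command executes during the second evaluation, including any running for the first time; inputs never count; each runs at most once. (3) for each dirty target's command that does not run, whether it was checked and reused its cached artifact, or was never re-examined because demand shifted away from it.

Dirty set: amber.gen, audit.gen, beta.gen, build.gen, bundle.gen, check.gen, config.gen, delta.gen, filter.gen, graph.gen, layout.gen, lexer.gen, merge.gen, probe.gen, stats.gen, sync.gen, tables.gen, trace.gen, utils.gen, west.gen.
Run set: filter.gen, trace.gen (2 run).
Re-examined without running (cache reused): amber.gen, audit.gen, beta.gen, build.gen, bundle.gen, check.gen, config.gen, delta.gen, graph.gen, layout.gen, lexer.gen, merge.gen, probe.gen, stats.gen, sync.gen, tables.gen, utils.gen, west.gen.
The important point: filter.gen recomputes to an identical value, and the output ends up unchanged.

Initial pass — values computed on the first demand:
  export.gen = mul(-1, -3) = 3
  trace.gen = sub(-1, 2) = -3
  filter.gen = min2(-3, -3) = -3
  graph.gen = sub(3, -3) = 6
  utils.gen = max2(6, -3) = 6
  sync.gen = sub(6, -3) = 9
  bundle.gen = add(-3, 9) = 6
  probe.gen = min2(6, 9) = 6
  config.gen = max2(6, -3) = 6
  west.gen = min2(6, 6) = 6
  audit.gen = sub(6, 6) = 0
  stats.gen = neg(6) = -6
  merge.gen = mul(0, -6) = 0
  tables.gen = max2(6, -6) = 6
  build.gen = max2(6, 0) = 6
  amber.gen = max2(6, -6) = 6
  layout.gen = add(6, 6) = 12
  beta.gen = min2(12, -3) = -3
  delta.gen = min2(6, -3) = -3
  lexer.gen = min2(-3, 0) = -3
  check.gen = add(12, -3) = 9

Second demand — change propagation:
  trace.gen: re-runs because shard.txt 2->1; new result -2.
  filter.gen: re-runs because trace.gen -3->-2; new result -3 (unchanged).
  graph.gen: re-examined; everything it read last time is the same (export.gen unchanged, filter.gen unchanged) — cache 6 kept, no run.
  utils.gen: re-examined; everything it read last time is the same (graph.gen unchanged, filter.gen unchanged) — cache 6 kept, no run.
  sync.gen: re-examined; everything it read last time is the same (utils.gen unchanged, omega.txt unchanged) — cache 9 kept, no run.
  bundle.gen: re-examined; everything it read last time is the same (filter.gen unchanged, sync.gen unchanged) — cache 6 kept, no run.
  probe.gen: re-examined; everything it read last time is the same (bundle.gen unchanged, sync.gen unchanged) — cache 6 kept, no run.
  config.gen: re-examined; everything it read last time is the same (probe.gen unchanged, omega.txt unchanged) — cache 6 kept, no run.
  west.gen: re-examined; everything it read last time is the same (probe.gen unchanged, bundle.gen unchanged) — cache 6 kept, no run.
  audit.gen: re-examined; everything it read last time is the same (config.gen unchanged, west.gen unchanged) — cache 0 kept, no run.
  stats.gen: re-examined; everything it read last time is the same (west.gen unchanged) — cache -6 kept, no run.
  merge.gen: re-examined; everything it read last time is the same (audit.gen unchanged, stats.gen unchanged) — cache 0 kept, no run.
  tables.gen: re-examined; everything it read last time is the same (bundle.gen unchanged, stats.gen unchanged) — cache 6 kept, no run.
  build.gen: re-examined; everything it read last time is the same (tables.gen unchanged, merge.gen unchanged) — cache 6 kept, no run.
  amber.gen: re-examined; everything it read last time is the same (build.gen unchanged, stats.gen unchanged) — cache 6 kept, no run.
  layout.gen: re-examined; everything it read last time is the same (amber.gen unchanged, amber.gen unchanged) — cache 12 kept, no run.
  beta.gen: re-examined; everything it read last time is the same (layout.gen unchanged, omega.txt unchanged) — cache -3 kept, no run.
  delta.gen: re-examined; everything it read last time is the same (tables.gen unchanged, beta.gen unchanged) — cache -3 kept, no run.
  lexer.gen: re-examined; everything it read last time is the same (delta.gen unchanged, merge.gen unchanged) — cache -3 kept, no run.
  check.gen: re-examined; everything it read last time is the same (layout.gen unchanged, lexer.gen unchanged) — cache 9 kept, no run.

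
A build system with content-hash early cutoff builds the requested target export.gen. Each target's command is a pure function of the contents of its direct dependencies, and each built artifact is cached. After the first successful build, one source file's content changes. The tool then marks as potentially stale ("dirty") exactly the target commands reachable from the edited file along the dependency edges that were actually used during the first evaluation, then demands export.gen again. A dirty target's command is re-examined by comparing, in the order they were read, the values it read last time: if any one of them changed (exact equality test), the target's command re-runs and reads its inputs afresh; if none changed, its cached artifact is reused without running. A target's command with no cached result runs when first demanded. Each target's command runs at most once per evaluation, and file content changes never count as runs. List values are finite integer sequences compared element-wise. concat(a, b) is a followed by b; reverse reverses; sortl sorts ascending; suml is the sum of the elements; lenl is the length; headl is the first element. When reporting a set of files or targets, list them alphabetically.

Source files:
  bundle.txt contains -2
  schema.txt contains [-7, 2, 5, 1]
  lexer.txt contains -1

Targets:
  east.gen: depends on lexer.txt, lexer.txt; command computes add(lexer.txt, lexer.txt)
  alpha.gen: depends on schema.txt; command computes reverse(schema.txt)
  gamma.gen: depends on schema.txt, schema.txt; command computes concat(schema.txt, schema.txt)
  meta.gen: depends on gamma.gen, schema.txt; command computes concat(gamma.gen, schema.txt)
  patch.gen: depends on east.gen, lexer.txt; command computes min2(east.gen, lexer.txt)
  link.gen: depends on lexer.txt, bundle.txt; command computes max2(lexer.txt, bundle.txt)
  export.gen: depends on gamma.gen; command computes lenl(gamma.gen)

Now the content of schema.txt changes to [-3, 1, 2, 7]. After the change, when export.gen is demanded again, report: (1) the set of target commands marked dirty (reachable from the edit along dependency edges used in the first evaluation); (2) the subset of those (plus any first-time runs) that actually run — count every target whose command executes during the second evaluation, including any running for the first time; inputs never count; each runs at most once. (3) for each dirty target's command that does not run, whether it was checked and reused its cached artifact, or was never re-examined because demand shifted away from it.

First evaluation (everything demanded from the output):
  gamma.gen = concat([-7, 2, 5, 1], [-7, 2, 5, 1]) = [-7, 2, 5, 1, -7, 2, 5, 1]
  export.gen = lenl([-7, 2, 5, 1, -7, 2, 5, 1]) = 8

Propagation after the edit:
  gamma.gen: runs — schema.txt [-7, 2, 5, 1]->[-3, 1, 2, 7]; schema.txt [-7, 2, 5, 1]->[-3, 1, 2, 7]; result [-3, 1, 2, 7, -3, 1, 2, 7].
  export.gen: runs — gamma.gen [-7, 2, 5, 1, -7, 2, 5, 1]->[-3, 1, 2, 7, -3, 1, 2, 7]; result 8 (same value as before).

Marked dirty: export.gen, gamma.gen.
Target commands that run: export.gen, gamma.gen — 2 in total.
Every dirty target's command ran.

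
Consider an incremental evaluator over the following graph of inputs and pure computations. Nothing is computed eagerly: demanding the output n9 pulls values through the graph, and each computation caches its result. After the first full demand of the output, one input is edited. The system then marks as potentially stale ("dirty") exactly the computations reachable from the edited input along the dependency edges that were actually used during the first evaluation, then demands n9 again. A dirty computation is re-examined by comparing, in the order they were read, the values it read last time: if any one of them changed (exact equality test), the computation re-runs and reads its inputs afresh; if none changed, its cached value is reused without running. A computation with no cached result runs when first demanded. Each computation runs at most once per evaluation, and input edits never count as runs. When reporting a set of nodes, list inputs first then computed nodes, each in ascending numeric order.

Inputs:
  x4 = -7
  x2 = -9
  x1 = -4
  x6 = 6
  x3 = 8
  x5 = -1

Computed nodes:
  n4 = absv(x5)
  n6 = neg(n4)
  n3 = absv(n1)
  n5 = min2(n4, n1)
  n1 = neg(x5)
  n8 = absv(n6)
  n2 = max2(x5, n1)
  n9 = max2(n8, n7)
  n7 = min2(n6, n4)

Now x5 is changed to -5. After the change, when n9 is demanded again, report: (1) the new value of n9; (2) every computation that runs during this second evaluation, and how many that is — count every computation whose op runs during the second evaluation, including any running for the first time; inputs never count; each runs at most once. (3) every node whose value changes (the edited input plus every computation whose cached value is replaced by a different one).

Initial pass — values computed on the first demand:
  n4 = absv(-1) = 1
  n6 = neg(1) = -1
  n7 = min2(-1, 1) = -1
  n8 = absv(-1) = 1
  n9 = max2(1, -1) = 1

Second demand — change propagation:
  n4: re-runs because x5 -1->-5; new result 5.
  n6: re-runs because n4 1->5; new result -5.
  n7: re-runs because n6 -1->-5; n4 1->5; new result -5.
  n8: re-runs because n6 -1->-5; new result 5.
  n9: re-runs because n8 1->5; n7 -1->-5; new result 5.

n9 now evaluates to 5.
Run set: n4, n6, n7, n8, n9 (5 run).
Changed values: x5, n4, n6, n7, n8, n9.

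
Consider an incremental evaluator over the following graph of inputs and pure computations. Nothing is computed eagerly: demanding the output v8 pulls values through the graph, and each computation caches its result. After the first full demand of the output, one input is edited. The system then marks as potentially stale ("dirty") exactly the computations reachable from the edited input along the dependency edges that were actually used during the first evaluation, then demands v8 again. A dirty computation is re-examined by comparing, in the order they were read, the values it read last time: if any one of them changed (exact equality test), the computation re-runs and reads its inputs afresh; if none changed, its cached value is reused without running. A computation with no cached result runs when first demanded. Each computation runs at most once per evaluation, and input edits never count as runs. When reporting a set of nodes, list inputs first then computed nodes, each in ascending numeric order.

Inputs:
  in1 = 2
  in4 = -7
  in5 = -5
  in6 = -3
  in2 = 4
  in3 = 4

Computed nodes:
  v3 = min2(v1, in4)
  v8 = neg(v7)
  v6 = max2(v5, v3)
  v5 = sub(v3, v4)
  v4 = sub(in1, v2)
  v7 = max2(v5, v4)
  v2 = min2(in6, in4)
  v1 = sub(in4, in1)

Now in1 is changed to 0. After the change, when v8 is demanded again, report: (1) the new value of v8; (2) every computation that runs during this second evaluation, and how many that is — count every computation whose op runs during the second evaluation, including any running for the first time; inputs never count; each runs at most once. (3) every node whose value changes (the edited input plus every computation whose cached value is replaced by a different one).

v8 now evaluates to -7.
Run set: v1, v3, v4, v5, v7, v8 (6 run).
Changed values: in1, v1, v3, v4, v5, v7, v8.

Initial pass — values computed on the first demand:
  v1 = sub(-7, 2) = -9
  v2 = min2(-3, -7) = -7
  v3 = min2(-9, -7) = -9
  v4 = sub(2, -7) = 9
  v5 = sub(-9, 9) = -18
  v7 = max2(-18, 9) = 9
  v8 = neg(9) = -9

Second demand — change propagation:
  v1: re-runs because in1 2->0; new result -7.
  v3: re-runs because v1 -9->-7; new result -7.
  v4: re-runs because in1 2->0; new result 7.
  v5: re-runs because v3 -9->-7; v4 9->7; new result -14.
  v7: re-runs because v5 -18->-14; v4 9->7; new result 7.
  v8: re-runs because v7 9->7; new result -7.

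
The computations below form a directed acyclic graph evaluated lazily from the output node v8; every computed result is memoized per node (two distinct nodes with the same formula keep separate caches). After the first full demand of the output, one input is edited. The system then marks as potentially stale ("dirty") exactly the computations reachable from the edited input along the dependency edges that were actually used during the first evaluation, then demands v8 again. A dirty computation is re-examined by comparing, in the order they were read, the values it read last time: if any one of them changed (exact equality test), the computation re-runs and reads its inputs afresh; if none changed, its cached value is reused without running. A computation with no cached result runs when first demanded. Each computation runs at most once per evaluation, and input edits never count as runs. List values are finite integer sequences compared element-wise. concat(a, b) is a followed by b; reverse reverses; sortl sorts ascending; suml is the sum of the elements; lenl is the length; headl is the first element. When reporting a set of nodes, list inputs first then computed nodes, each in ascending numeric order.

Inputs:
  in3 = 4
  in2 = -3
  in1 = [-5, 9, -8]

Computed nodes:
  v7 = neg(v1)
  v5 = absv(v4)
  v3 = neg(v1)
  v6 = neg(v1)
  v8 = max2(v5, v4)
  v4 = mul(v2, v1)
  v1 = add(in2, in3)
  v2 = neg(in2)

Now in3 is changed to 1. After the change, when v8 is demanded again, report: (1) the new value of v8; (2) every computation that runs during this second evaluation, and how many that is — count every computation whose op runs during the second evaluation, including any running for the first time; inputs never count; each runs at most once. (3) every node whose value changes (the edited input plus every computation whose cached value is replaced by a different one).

Demanding v8 again yields 6.
4 computations run: v1, v4, v5, v8.
The nodes whose values change: in3, v1, v4, v5, v8.

First demand of the output computes:
  v1 = add(-3, 4) = 1
  v2 = neg(-3) = 3
  v4 = mul(3, 1) = 3
  v5 = absv(3) = 3
  v8 = max2(3, 3) = 3

After the edit, cleaning proceeds:
  v1: a read changed (in3 4->1) — executes, giving -2.
  v4: a read changed (v1 1->-2) — executes, giving -6.
  v5: a read changed (v4 3->-6) — executes, giving 6.
  v8: a read changed (v5 3->6; v4 3->-6) — executes, giving 6.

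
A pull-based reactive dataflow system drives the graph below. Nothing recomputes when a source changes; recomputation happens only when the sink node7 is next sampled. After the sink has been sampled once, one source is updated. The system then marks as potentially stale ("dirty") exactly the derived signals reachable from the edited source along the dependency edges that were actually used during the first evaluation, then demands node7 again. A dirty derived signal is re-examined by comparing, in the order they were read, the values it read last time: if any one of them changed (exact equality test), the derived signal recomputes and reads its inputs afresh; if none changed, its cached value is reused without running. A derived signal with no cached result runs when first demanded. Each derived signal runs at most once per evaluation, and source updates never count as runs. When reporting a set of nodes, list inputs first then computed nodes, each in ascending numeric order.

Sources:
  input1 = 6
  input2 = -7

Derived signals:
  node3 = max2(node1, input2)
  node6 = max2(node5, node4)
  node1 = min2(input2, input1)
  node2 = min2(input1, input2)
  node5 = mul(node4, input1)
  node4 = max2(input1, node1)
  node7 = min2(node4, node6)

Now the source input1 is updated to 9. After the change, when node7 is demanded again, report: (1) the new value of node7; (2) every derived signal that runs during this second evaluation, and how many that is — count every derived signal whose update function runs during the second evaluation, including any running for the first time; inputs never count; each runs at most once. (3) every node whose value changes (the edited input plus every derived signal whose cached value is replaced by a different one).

New value of node7: 9.
Derived signals that run: node1, node4, node5, node6, node7 — 5 in total.
Values that change: input1, node4, node5, node6, node7.

First evaluation (everything demanded from the output):
  node1 = min2(-7, 6) = -7
  node4 = max2(6, -7) = 6
  node5 = mul(6, 6) = 36
  node6 = max2(36, 6) = 36
  node7 = min2(6, 36) = 6

Propagation after the edit:
  node1: runs — input1 6->9; result -7 (same value as before).
  node4: runs — input1 6->9; result 9.
  node5: runs — node4 6->9; input1 6->9; result 81.
  node6: runs — node5 36->81; node4 6->9; result 81.
  node7: runs — node4 6->9; node6 36->81; result 9.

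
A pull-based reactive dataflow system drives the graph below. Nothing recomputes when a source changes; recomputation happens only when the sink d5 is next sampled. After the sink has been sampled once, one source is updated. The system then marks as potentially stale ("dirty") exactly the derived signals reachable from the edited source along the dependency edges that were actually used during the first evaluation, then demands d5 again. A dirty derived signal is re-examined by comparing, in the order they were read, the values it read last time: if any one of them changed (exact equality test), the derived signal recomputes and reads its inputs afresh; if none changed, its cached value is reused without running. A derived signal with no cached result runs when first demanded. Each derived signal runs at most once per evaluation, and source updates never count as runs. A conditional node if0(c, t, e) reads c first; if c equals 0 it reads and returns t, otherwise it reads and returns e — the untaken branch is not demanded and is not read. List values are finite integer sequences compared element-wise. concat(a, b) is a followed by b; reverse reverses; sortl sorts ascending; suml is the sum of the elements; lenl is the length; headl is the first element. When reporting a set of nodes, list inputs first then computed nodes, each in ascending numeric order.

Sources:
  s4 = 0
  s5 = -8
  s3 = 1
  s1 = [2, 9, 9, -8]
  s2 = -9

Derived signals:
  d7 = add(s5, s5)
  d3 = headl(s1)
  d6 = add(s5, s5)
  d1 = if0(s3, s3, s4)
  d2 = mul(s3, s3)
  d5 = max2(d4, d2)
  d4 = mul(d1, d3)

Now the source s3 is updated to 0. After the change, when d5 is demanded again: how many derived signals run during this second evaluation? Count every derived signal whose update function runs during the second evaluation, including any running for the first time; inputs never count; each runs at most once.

First evaluation (everything demanded from the output):
  d1 = if0(s3=1 -> else branch s4) = 0
  d2 = mul(1, 1) = 1
  d3 = headl([2, 9, 9, -8]) = 2
  d4 = mul(0, 2) = 0
  d5 = max2(0, 1) = 1

Propagation after the edit:
  d1: runs — s3 1->0; result 0 (same value as before).
  d2: runs — s3 1->0; s3 1->0; result 0.
  d4: checked — values it read are unchanged (d1 unchanged, d3 unchanged); reused cached 0 without running.
  d5: runs — d2 1->0; result 0.

Key observation: the cutoff stops propagation at d4 — its inputs' values are unchanged, so it reuses its cache.

Derived signals that run: d1, d2, d5 — 3 in total.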